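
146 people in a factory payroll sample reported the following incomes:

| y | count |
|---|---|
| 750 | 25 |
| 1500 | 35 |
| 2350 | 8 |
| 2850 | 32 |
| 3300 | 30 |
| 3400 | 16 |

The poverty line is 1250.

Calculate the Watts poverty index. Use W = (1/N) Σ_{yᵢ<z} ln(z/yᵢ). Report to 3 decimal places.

0.087

Poor units: 25×750 (q = 25 of N = 146).
ln(z/y) terms: ln(1250/750) = 0.5108 (×25).
W = 12.770641 / 146 = 0.087.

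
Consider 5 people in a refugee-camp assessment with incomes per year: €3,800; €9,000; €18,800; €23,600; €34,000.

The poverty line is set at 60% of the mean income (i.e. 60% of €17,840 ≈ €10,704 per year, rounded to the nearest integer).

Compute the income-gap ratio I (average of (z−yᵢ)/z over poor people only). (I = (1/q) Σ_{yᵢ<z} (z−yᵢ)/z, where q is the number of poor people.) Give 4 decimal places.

0.4021

Below the line: €3,800, €9,000 (q = 2 of N = 5).
Relative gaps: 0.6450, 0.1592; sum = 0.804185.
I averages over the q = 2 poor units only: 0.804185 / 2 = 0.4021.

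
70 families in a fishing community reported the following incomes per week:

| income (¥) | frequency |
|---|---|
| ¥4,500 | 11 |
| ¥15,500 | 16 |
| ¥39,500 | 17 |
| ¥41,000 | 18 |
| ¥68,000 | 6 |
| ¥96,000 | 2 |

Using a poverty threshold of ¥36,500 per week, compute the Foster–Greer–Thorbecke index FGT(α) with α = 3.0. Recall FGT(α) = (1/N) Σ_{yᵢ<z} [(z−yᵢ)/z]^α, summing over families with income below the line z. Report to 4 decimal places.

0.1494

Below z: 11×¥4,500, 16×¥15,500 (q = 27 of N = 70).
Gap ratios (z−y)/z: (36500−4500)/36500 = 0.8767 (×11); (36500−15500)/36500 = 0.5753 (×16).
Raised to α = 3.0: 0.67386 (×11); 0.19045 (×16).
Sum = 10.459677; FGT(3.0) = 10.459677 / 70 = 0.1494.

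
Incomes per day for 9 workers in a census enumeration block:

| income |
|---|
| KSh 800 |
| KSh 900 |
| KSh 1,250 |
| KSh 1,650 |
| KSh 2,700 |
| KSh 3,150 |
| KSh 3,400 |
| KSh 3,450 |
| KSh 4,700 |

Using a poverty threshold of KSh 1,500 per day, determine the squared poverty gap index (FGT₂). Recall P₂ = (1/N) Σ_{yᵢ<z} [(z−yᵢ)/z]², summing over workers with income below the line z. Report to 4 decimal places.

Below z: KSh 800, KSh 900, KSh 1,250 (q = 3 of N = 9).
Gap ratios (z−y)/z: (1500−800)/1500 = 0.4667; (1500−900)/1500 = 0.4000; (1500−1250)/1500 = 0.1667.
Squared: 0.2178; 0.1600; 0.0278.
Sum = 0.405556; P₂ = 0.405556 / 9 = 0.0451.

0.0451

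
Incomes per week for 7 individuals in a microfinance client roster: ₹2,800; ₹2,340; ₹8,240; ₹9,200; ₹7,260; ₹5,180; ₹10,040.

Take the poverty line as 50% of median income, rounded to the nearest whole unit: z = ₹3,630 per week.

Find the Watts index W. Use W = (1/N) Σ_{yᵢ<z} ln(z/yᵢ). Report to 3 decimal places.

Below the line: ₹2,340, ₹2,800 (q = 2 of N = 7).
Log shortfalls: ln(3630/2340) = 0.4391; ln(3630/2800) = 0.2596.
W = 0.698695 / 7 = 0.100.

0.100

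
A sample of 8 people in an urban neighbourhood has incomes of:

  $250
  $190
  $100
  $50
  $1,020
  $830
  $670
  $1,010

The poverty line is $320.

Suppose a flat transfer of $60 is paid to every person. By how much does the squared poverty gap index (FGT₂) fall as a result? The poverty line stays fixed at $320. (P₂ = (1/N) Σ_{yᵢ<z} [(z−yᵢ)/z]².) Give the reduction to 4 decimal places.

Before: below the line — $50, $100, $190, $250; squared poverty gap index (FGT₂) = 0.174683.
After the $60 transfer: below the line — $110, $160, $250, $310; squared poverty gap index (FGT₂) = 0.091187.
Reduction = 0.174683 − 0.091187 = 0.0835.

0.0835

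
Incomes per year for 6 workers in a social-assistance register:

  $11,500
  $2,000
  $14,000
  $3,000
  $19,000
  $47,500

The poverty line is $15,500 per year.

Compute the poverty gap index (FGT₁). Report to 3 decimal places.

0.339

Below the line: $2,000, $3,000, $11,500, $14,000 (q = 4 of N = 6).
Relative gaps: (15500−2000)/15500 = 0.8710; (15500−3000)/15500 = 0.8065; (15500−11500)/15500 = 0.2581; (15500−14000)/15500 = 0.0968.
Sum of shortfalls = 2.032258; P₁ averages over all N: 2.032258 / 6 = 0.339.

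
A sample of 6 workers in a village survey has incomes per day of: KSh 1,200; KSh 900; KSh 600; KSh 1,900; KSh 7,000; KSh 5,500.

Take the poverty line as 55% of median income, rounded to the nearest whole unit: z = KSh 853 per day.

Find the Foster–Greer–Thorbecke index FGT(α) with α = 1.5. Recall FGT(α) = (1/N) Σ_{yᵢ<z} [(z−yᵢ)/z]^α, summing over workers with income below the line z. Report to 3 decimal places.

Poor units: KSh 600 (q = 1 of N = 6).
Normalized shortfalls: (853−600)/853 = 0.2966.
Raised to α = 1.5: 0.16153.
Sum = 0.161532; FGT(1.5) = 0.161532 / 6 = 0.027.

0.027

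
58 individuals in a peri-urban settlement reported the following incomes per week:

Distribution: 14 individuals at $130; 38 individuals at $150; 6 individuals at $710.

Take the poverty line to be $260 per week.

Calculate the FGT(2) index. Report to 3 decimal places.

0.178

Below the line: 14×$130, 38×$150 (q = 52 of N = 58).
Shortfall ratios: (260−130)/260 = 0.5000 (×14); (260−150)/260 = 0.4231 (×38).
Squared: 0.2500 (×14); 0.1790 (×38).
Sum = 10.301775; P₂ = 10.301775 / 58 = 0.178.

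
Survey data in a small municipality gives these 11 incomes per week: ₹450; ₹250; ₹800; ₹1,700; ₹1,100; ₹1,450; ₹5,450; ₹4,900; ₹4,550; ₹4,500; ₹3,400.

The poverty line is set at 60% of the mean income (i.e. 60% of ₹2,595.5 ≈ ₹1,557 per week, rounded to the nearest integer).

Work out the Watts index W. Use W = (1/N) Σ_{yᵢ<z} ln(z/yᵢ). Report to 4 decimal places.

0.3777

Below the line: ₹250, ₹450, ₹800, ₹1,100, ₹1,450 (q = 5 of N = 11).
Log shortfalls: ln(1557/250) = 1.8291; ln(1557/450) = 1.2413; ln(1557/800) = 0.6659; ln(1557/1100) = 0.3475; ln(1557/1450) = 0.0712.
W = 4.154876 / 11 = 0.3777.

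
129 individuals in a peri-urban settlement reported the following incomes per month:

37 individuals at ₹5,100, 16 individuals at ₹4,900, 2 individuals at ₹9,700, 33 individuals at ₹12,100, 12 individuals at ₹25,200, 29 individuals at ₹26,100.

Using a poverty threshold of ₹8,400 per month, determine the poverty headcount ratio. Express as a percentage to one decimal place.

41.1%

53 of the 129 individuals have income below ₹8,400.
H = 53/129 = 41.1%.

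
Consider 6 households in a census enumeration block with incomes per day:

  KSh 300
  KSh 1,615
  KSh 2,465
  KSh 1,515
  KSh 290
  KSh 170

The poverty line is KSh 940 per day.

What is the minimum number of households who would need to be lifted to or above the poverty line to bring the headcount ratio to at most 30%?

2

3 of the 6 households are poor, so H = 3/6 = 0.500.
A headcount ratio of at most 30% allows at most ⌊0.30 × 6⌋ = 1 poor households.
So at least 3 − 1 = 2 must be lifted.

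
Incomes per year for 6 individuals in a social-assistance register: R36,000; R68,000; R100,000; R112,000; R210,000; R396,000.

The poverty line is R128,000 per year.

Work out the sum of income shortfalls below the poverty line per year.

Incomes under z: R36,000, R68,000, R100,000, R112,000 (q = 4 of N = 6).
Individual gaps: 128000−36000 = 92000; 128000−68000 = 60000; 128000−100000 = 28000; 128000−112000 = 16000.
Aggregate gap = R196,000.

R196,000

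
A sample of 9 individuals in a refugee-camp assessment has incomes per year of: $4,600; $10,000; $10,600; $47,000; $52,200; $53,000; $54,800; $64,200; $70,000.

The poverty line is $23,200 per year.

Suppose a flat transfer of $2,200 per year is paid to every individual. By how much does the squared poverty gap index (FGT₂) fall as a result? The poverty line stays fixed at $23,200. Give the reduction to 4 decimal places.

0.0373

Before: below the line — $4,600, $10,000, $10,600; squared poverty gap index (FGT₂) = 0.140161.
After the $2,200 transfer: below the line — $6,800, $12,200, $12,800; squared poverty gap index (FGT₂) = 0.102829.
Reduction = 0.140161 − 0.102829 = 0.0373.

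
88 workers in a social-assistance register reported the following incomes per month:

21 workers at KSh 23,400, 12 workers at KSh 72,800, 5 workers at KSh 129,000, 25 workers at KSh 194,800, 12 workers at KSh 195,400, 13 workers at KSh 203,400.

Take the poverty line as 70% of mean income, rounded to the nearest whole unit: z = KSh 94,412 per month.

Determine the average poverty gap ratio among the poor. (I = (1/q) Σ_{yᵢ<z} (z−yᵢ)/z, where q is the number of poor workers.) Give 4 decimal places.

Poor units: 21×KSh 23,400, 12×KSh 72,800 (q = 33 of N = 88).
Shortfall ratios (z−y)/z: 0.7522 (×21), 0.2289 (×12); sum = 18.542092.
The income-gap ratio divides by q (the poor only): 18.542092 / 33 = 0.5619.

0.5619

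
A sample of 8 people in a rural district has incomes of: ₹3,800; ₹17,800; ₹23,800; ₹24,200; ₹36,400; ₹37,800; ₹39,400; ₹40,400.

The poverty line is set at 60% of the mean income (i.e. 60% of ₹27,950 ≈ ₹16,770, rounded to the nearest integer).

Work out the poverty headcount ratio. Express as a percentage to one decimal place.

12.5%

1 of the 8 people have income below ₹16,770.
H = 1/8 = 12.5%.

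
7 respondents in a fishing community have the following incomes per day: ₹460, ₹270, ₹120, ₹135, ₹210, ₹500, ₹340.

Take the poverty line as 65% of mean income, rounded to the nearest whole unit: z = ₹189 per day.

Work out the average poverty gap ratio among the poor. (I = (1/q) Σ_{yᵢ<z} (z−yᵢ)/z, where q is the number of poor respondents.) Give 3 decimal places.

Incomes under z: ₹120, ₹135 (q = 2 of N = 7).
Shortfall ratios (z−y)/z: 0.3651, 0.2857; sum = 0.650794.
I averages over the q = 2 poor units only: 0.650794 / 2 = 0.325.

0.325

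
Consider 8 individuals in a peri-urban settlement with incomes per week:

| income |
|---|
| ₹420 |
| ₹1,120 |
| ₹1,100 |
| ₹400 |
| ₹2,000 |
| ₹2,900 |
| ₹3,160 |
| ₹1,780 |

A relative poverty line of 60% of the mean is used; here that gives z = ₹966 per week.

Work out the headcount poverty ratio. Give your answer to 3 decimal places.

0.250

2 of the 8 individuals have income below ₹966.
H = 2/8 = 0.250.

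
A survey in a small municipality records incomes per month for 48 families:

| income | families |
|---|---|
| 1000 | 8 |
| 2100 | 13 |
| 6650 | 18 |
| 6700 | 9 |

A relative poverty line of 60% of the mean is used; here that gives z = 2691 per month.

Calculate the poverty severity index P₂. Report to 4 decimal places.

0.0789

Incomes under z: 8×1000, 13×2100 (q = 21 of N = 48).
Relative gaps: (2691−1000)/2691 = 0.6284 (×8); (2691−2100)/2691 = 0.2196 (×13).
Squared: 0.3949 (×8); 0.0482 (×13).
Sum = 3.786035; P₂ = 3.786035 / 48 = 0.0789.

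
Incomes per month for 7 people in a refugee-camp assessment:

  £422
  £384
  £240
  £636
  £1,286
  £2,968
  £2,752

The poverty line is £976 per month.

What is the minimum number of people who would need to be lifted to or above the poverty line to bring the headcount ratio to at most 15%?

Currently q = 4 of N = 7 are below the line (H = 0.571).
A headcount ratio of at most 15% allows at most ⌊0.15 × 7⌋ = 1 poor people.
So at least 4 − 1 = 3 must be lifted.

3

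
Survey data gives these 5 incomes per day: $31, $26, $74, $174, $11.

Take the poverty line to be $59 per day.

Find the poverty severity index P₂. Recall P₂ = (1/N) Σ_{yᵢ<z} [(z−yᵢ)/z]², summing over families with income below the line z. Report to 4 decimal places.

0.2400

Below z: $11, $26, $31 (q = 3 of N = 5).
Normalized shortfalls: (59−11)/59 = 0.8136; (59−26)/59 = 0.5593; (59−31)/59 = 0.4746.
Squared: 0.6619; 0.3128; 0.2252.
Sum = 1.199943; P₂ = 1.199943 / 5 = 0.2400.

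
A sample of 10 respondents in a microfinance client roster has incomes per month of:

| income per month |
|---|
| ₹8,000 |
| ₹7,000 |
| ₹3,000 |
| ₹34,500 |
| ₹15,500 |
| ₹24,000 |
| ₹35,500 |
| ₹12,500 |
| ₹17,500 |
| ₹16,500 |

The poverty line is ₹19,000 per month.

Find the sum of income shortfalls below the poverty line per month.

₹53,000

Below the line: ₹3,000, ₹7,000, ₹8,000, ₹12,500, ₹15,500, ₹16,500, ₹17,500 (q = 7 of N = 10).
Individual gaps: 19000−3000 = 16000; 19000−7000 = 12000; 19000−8000 = 11000; 19000−12500 = 6500; 19000−15500 = 3500; 19000−16500 = 2500; 19000−17500 = 1500.
Aggregate gap = ₹53,000.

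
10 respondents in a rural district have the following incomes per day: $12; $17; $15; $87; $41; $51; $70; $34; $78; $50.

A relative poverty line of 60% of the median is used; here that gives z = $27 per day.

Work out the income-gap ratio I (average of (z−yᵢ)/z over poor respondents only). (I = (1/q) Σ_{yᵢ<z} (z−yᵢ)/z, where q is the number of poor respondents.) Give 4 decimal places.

Below the line: $12, $15, $17 (q = 3 of N = 10).
Shortfall ratios (z−y)/z: 0.5556, 0.4444, 0.3704; sum = 1.370370.
I averages over the q = 3 poor units only: 1.370370 / 3 = 0.4568.

0.4568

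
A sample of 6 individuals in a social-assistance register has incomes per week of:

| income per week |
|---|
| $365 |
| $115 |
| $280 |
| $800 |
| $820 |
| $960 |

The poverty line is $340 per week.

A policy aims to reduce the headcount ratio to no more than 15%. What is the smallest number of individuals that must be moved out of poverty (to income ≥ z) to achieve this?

2

Currently q = 2 of N = 6 are below the line (H = 0.333).
A headcount ratio of at most 15% allows at most ⌊0.15 × 6⌋ = 0 poor individuals.
So at least 2 − 0 = 2 must be lifted.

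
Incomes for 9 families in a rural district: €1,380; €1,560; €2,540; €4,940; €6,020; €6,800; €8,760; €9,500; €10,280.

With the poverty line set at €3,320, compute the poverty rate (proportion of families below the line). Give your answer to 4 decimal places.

0.3333

3 of the 9 families have income below €3,320.
H = 3/9 = 0.3333.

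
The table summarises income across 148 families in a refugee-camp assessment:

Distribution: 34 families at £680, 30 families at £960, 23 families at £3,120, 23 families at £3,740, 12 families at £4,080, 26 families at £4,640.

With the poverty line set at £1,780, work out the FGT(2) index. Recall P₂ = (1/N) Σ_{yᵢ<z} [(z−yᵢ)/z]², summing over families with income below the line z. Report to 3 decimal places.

Below z: 34×£680, 30×£960 (q = 64 of N = 148).
Shortfall ratios: (1780−680)/1780 = 0.6180 (×34); (1780−960)/1780 = 0.4607 (×30).
Squared: 0.3819 (×34); 0.2122 (×30).
Sum = 19.351092; P₂ = 19.351092 / 148 = 0.131.

0.131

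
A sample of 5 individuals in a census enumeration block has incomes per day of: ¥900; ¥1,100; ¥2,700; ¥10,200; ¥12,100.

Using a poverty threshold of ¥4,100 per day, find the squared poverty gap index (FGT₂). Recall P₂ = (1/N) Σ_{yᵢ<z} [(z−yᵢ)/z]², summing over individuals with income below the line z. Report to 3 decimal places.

0.252

Below z: ¥900, ¥1,100, ¥2,700 (q = 3 of N = 5).
Normalized shortfalls: (4100−900)/4100 = 0.7805; (4100−1100)/4100 = 0.7317; (4100−2700)/4100 = 0.3415.
Squared: 0.6092; 0.5354; 0.1166.
Sum = 1.261154; P₂ = 1.261154 / 5 = 0.252.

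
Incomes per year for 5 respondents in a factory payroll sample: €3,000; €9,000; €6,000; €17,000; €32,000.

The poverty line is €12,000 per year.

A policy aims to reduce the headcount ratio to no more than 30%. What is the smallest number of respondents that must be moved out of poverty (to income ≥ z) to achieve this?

2

Currently q = 3 of N = 5 are below the line (H = 0.600).
A headcount ratio of at most 30% allows at most ⌊0.30 × 5⌋ = 1 poor respondents.
So at least 3 − 1 = 2 must be lifted.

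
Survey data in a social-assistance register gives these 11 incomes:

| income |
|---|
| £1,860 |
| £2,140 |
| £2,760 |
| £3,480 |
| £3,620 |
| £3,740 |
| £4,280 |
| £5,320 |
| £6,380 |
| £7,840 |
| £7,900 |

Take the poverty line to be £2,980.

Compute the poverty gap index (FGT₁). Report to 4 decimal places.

Poor units: £1,860, £2,140, £2,760 (q = 3 of N = 11).
Relative gaps: (2980−1860)/2980 = 0.3758; (2980−2140)/2980 = 0.2819; (2980−2760)/2980 = 0.0738.
Sum of shortfalls = 0.731544; P₁ averages over all N: 0.731544 / 11 = 0.0665.

0.0665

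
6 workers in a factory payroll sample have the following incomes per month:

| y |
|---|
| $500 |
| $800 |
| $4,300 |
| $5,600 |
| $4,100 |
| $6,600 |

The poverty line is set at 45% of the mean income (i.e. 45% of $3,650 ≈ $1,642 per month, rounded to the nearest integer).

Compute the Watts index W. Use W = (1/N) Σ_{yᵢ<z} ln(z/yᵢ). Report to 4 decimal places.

0.3180

Below the line: $500, $800 (q = 2 of N = 6).
Log gaps: ln(1642/500) = 1.1891; ln(1642/800) = 0.7191.
W = 1.908121 / 6 = 0.3180.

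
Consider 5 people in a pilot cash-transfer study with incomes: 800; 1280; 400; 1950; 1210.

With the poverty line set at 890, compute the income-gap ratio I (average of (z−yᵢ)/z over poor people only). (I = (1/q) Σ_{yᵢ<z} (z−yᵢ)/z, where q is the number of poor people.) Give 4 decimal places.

0.3258

Incomes under z: 400, 800 (q = 2 of N = 5).
Shortfall ratios (z−y)/z: 0.5506, 0.1011; sum = 0.651685.
The income-gap ratio divides by q (the poor only): 0.651685 / 2 = 0.3258.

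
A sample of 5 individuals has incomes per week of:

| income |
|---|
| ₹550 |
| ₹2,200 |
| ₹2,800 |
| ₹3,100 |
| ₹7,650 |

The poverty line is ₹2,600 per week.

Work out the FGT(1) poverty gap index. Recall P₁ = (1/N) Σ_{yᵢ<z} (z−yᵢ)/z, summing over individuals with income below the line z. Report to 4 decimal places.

Below z: ₹550, ₹2,200 (q = 2 of N = 5).
Relative gaps: (2600−550)/2600 = 0.7885; (2600−2200)/2600 = 0.1538.
Sum of shortfalls = 0.942308; P₁ averages over all N: 0.942308 / 5 = 0.1885.

0.1885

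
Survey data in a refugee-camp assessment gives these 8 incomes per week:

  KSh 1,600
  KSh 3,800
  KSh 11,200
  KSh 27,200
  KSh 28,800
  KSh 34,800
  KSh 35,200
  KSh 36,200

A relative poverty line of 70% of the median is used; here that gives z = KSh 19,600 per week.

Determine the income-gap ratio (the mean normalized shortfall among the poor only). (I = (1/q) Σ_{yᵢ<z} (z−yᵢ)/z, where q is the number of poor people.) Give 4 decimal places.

0.7177

Incomes under z: KSh 1,600, KSh 3,800, KSh 11,200 (q = 3 of N = 8).
Relative gaps: 0.9184, 0.8061, 0.4286; sum = 2.153061.
The income-gap ratio divides by q (the poor only): 2.153061 / 3 = 0.7177.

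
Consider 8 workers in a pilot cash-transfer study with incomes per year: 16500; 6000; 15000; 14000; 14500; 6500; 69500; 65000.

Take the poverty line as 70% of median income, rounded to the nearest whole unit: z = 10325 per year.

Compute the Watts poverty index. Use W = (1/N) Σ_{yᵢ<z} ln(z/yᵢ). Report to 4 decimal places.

Incomes under z: 6000, 6500 (q = 2 of N = 8).
Log gaps: ln(10325/6000) = 0.5428; ln(10325/6500) = 0.4628.
W = 1.005575 / 8 = 0.1257.

0.1257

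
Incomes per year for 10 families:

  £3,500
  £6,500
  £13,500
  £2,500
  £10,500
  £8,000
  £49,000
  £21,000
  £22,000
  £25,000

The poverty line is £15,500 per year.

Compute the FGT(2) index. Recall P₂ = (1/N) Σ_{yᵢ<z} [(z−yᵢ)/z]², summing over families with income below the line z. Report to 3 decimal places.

Below the line: £2,500, £3,500, £6,500, £8,000, £10,500, £13,500 (q = 6 of N = 10).
Gap ratios (z−y)/z: (15500−2500)/15500 = 0.8387; (15500−3500)/15500 = 0.7742; (15500−6500)/15500 = 0.5806; (15500−8000)/15500 = 0.4839; (15500−10500)/15500 = 0.3226; (15500−13500)/15500 = 0.1290.
Squared: 0.7034; 0.5994; 0.3371; 0.2341; 0.1041; 0.0166.
Sum = 1.994797; P₂ = 1.994797 / 10 = 0.199.

0.199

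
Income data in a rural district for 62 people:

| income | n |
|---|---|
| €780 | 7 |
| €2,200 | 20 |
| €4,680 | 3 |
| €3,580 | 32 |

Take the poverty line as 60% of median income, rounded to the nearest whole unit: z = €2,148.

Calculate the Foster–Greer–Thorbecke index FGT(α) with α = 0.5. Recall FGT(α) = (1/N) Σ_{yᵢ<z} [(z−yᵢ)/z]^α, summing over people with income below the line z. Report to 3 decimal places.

Poor units: 7×€780 (q = 7 of N = 62).
Gap ratios (z−y)/z: (2148−780)/2148 = 0.6369 (×7).
Raised to α = 0.5: 0.79804 (×7).
Sum = 5.586296; FGT(0.5) = 5.586296 / 62 = 0.090.

0.090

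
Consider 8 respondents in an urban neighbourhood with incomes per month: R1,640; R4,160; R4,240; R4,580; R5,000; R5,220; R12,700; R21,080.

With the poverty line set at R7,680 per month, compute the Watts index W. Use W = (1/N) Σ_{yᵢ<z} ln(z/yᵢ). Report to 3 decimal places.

0.510

Below z: R1,640, R4,160, R4,240, R4,580, R5,000, R5,220 (q = 6 of N = 8).
ln(z/y) terms: ln(7680/1640) = 1.5439; ln(7680/4160) = 0.6131; ln(7680/4240) = 0.5941; ln(7680/4580) = 0.5169; ln(7680/5000) = 0.4292; ln(7680/5220) = 0.3861.
W = 4.083308 / 8 = 0.510.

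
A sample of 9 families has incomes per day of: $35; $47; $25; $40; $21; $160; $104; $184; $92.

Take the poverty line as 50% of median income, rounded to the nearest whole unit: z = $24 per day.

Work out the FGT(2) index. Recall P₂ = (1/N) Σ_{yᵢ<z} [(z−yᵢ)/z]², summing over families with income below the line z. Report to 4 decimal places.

0.0017

Incomes under z: $21 (q = 1 of N = 9).
Gap ratios (z−y)/z: (24−21)/24 = 0.1250.
Squared: 0.0156.
Sum = 0.015625; P₂ = 0.015625 / 9 = 0.0017.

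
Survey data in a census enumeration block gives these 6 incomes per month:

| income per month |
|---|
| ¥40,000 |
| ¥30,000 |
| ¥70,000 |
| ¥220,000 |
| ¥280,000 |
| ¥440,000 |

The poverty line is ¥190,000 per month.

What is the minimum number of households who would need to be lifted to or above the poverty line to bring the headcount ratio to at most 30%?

3 of the 6 households are poor, so H = 3/6 = 0.500.
A headcount ratio of at most 30% allows at most ⌊0.30 × 6⌋ = 1 poor households.
So at least 3 − 1 = 2 must be lifted.

2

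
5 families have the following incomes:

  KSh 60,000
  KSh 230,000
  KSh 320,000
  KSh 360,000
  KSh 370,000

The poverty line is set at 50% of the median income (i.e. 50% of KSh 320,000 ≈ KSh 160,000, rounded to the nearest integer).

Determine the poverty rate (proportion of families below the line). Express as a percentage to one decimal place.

1 of the 5 families have income below KSh 160,000.
H = 1/5 = 20.0%.

20.0%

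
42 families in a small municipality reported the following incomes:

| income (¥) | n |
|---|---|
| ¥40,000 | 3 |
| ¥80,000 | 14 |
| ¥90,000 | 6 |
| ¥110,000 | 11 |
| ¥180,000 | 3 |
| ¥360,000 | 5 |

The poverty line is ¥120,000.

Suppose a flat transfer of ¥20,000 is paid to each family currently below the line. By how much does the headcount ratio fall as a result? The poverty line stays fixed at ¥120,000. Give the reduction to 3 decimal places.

Before: below the line — 3×¥40,000, 14×¥80,000, 6×¥90,000, 11×¥110,000; headcount ratio = 0.80952.
After the ¥20,000 transfer: below the line — 3×¥60,000, 14×¥100,000, 6×¥110,000; headcount ratio = 0.54762.
Reduction = 0.80952 − 0.54762 = 0.262.

0.262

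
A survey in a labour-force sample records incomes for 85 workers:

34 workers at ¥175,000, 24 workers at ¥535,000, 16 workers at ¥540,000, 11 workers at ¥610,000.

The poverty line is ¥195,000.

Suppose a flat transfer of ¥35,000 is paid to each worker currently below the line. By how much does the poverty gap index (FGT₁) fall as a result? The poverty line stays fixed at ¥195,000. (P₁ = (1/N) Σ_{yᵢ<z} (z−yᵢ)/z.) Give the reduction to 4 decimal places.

Before: below the line — 34×¥175,000; poverty gap index (FGT₁) = 0.041026.
After the ¥35,000 transfer: below the line — none; poverty gap index (FGT₁) = 0.000000.
Reduction = 0.041026 − 0.000000 = 0.0410.

0.0410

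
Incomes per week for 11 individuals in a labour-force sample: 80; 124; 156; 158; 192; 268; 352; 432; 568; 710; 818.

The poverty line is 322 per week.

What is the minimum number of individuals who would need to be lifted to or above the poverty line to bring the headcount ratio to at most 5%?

Currently q = 6 of N = 11 are below the line (H = 0.545).
A headcount ratio of at most 5% allows at most ⌊0.05 × 11⌋ = 0 poor individuals.
So at least 6 − 0 = 6 must be lifted.

6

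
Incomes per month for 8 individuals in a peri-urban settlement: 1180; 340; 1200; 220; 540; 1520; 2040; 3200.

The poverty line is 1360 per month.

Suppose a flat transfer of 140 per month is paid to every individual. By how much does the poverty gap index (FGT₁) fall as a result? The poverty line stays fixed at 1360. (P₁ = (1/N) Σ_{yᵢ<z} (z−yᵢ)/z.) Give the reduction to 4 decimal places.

Before: below the line — 220, 340, 540, 1180, 1200; poverty gap index (FGT₁) = 0.305147.
After the 140 transfer: below the line — 360, 480, 680, 1320, 1340; poverty gap index (FGT₁) = 0.240809.
Reduction = 0.305147 − 0.240809 = 0.0643.

0.0643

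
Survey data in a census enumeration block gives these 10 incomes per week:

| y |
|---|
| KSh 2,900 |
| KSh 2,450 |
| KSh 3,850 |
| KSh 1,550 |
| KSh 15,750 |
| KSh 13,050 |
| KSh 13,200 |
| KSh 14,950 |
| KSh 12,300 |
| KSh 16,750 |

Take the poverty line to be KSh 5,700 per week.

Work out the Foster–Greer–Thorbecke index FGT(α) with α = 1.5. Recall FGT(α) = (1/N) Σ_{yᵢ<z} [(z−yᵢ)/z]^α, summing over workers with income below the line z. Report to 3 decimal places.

0.158

Below z: KSh 1,550, KSh 2,450, KSh 2,900, KSh 3,850 (q = 4 of N = 10).
Relative gaps: (5700−1550)/5700 = 0.7281; (5700−2450)/5700 = 0.5702; (5700−2900)/5700 = 0.4912; (5700−3850)/5700 = 0.3246.
Raised to α = 1.5: 0.62124; 0.43054; 0.34429; 0.18490.
Sum = 1.580974; FGT(1.5) = 1.580974 / 10 = 0.158.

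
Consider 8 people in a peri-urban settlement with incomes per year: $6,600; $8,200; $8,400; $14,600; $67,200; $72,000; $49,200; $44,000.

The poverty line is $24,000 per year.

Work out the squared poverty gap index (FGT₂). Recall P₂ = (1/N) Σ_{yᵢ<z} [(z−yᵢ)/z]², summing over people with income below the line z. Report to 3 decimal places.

0.192

Incomes under z: $6,600, $8,200, $8,400, $14,600 (q = 4 of N = 8).
Gap ratios (z−y)/z: (24000−6600)/24000 = 0.7250; (24000−8200)/24000 = 0.6583; (24000−8400)/24000 = 0.6500; (24000−14600)/24000 = 0.3917.
Squared: 0.5256; 0.4334; 0.4225; 0.1534.
Sum = 1.534931; P₂ = 1.534931 / 8 = 0.192.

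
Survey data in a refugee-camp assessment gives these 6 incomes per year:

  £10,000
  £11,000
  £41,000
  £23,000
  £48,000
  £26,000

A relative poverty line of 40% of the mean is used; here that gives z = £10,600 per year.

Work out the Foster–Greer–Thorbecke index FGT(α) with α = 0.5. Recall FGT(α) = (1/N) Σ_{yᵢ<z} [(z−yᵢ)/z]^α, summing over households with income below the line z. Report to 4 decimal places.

0.0397

Below the line: £10,000 (q = 1 of N = 6).
Relative gaps: (10600−10000)/10600 = 0.0566.
Raised to α = 0.5: 0.23792.
Sum = 0.237915; FGT(0.5) = 0.237915 / 6 = 0.0397.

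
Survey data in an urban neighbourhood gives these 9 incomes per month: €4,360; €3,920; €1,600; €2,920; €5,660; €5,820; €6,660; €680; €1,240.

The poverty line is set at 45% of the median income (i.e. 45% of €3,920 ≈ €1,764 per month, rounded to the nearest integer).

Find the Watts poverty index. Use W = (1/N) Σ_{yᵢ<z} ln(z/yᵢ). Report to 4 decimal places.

Incomes under z: €680, €1,240, €1,600 (q = 3 of N = 9).
ln(z/y) terms: ln(1764/680) = 0.9532; ln(1764/1240) = 0.3525; ln(1764/1600) = 0.0976.
W = 1.403299 / 9 = 0.1559.

0.1559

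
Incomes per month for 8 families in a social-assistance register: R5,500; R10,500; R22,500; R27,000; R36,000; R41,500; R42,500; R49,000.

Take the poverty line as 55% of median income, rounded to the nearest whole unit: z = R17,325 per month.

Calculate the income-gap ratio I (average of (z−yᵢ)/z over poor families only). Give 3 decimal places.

0.538

Poor units: R5,500, R10,500 (q = 2 of N = 8).
Relative gaps: 0.6825, 0.3939; sum = 1.076479.
The income-gap ratio divides by q (the poor only): 1.076479 / 2 = 0.538.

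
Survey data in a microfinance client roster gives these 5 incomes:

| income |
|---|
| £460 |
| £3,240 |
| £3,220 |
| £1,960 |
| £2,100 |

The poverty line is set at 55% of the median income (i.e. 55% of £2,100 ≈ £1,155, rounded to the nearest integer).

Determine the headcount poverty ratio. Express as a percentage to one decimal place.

1 of the 5 workers have income below £1,155.
H = 1/5 = 20.0%.

20.0%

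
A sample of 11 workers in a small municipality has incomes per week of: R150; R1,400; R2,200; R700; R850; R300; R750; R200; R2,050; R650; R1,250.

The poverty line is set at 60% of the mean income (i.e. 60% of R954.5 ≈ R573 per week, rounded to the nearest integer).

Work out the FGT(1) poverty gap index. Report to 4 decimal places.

0.1696

Below z: R150, R200, R300 (q = 3 of N = 11).
Normalized shortfalls: (573−150)/573 = 0.7382; (573−200)/573 = 0.6510; (573−300)/573 = 0.4764.
Sum of shortfalls = 1.865620; P₁ averages over all N: 1.865620 / 11 = 0.1696.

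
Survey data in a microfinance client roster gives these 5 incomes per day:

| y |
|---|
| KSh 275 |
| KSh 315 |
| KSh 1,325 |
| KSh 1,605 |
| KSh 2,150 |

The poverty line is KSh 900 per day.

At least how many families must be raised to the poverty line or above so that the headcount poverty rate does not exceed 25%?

Currently q = 2 of N = 5 are below the line (H = 0.400).
A headcount ratio of at most 25% allows at most ⌊0.25 × 5⌋ = 1 poor families.
So at least 2 − 1 = 1 must be lifted.

1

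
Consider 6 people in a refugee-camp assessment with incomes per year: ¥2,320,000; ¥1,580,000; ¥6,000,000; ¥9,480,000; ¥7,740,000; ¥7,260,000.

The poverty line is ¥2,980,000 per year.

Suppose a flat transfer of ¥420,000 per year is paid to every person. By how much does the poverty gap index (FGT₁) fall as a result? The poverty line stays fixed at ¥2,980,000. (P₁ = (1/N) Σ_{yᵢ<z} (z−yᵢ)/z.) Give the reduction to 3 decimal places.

Before: below the line — ¥1,580,000, ¥2,320,000; poverty gap index (FGT₁) = 0.11521.
After the ¥420,000 transfer: below the line — ¥2,000,000, ¥2,740,000; poverty gap index (FGT₁) = 0.06823.
Reduction = 0.11521 − 0.06823 = 0.047.

0.047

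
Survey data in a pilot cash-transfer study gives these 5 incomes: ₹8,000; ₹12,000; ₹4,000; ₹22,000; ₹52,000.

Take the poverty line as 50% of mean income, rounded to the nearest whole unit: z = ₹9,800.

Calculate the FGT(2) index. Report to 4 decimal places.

Poor units: ₹4,000, ₹8,000 (q = 2 of N = 5).
Relative gaps: (9800−4000)/9800 = 0.5918; (9800−8000)/9800 = 0.1837.
Squared: 0.3503; 0.0337.
Sum = 0.384007; P₂ = 0.384007 / 5 = 0.0768.

0.0768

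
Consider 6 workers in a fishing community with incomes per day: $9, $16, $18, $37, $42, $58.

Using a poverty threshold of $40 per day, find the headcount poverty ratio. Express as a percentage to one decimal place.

66.7%

4 of the 6 workers have income below $40.
H = 4/6 = 66.7%.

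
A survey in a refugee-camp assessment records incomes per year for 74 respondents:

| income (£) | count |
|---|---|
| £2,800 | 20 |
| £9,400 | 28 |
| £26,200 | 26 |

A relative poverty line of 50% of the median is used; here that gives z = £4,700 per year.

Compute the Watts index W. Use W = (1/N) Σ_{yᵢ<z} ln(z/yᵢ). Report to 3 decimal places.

0.140

Below z: 20×£2,800 (q = 20 of N = 74).
Log gaps: ln(4700/2800) = 0.5179 (×20).
W = 10.358862 / 74 = 0.140.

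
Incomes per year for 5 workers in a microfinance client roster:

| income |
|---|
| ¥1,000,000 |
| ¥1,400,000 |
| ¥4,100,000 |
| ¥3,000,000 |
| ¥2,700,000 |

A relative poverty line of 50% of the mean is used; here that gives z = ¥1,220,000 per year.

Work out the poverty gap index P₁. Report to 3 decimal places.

0.036

Poor units: ¥1,000,000 (q = 1 of N = 5).
Normalized shortfalls: (1220000−1000000)/1220000 = 0.1803.
Σ = 0.180328. Dividing by the full population N = 5 gives P₁ = 0.036.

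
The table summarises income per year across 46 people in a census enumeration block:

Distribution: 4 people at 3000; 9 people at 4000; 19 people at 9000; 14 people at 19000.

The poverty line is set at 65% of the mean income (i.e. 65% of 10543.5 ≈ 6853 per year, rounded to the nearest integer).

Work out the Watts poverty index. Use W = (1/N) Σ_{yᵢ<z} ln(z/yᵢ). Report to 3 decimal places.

0.177

Incomes under z: 4×3000, 9×4000 (q = 13 of N = 46).
ln(z/y) terms: ln(6853/3000) = 0.8261 (×4); ln(6853/4000) = 0.5384 (×9).
W = 8.149826 / 46 = 0.177.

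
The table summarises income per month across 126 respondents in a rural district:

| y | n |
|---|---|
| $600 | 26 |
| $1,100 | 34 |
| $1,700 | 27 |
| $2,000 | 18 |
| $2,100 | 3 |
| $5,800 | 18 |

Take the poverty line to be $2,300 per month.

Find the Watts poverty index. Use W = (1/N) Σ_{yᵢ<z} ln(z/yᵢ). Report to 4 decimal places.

Poor units: 26×$600, 34×$1,100, 27×$1,700, 18×$2,000, 3×$2,100 (q = 108 of N = 126).
Log gaps: ln(2300/600) = 1.3437 (×26); ln(2300/1100) = 0.7376 (×34); ln(2300/1700) = 0.3023 (×27); ln(2300/2000) = 0.1398 (×18); ln(2300/2100) = 0.0910 (×3).
W = 70.965681 / 126 = 0.5632.

0.5632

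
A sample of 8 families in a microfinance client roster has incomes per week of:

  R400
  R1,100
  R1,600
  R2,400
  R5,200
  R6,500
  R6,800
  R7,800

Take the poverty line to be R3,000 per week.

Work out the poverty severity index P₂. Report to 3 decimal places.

Below z: R400, R1,100, R1,600, R2,400 (q = 4 of N = 8).
Relative gaps: (3000−400)/3000 = 0.8667; (3000−1100)/3000 = 0.6333; (3000−1600)/3000 = 0.4667; (3000−2400)/3000 = 0.2000.
Squared: 0.7511; 0.4011; 0.2178; 0.0400.
Sum = 1.410000; P₂ = 1.410000 / 8 = 0.176.

0.176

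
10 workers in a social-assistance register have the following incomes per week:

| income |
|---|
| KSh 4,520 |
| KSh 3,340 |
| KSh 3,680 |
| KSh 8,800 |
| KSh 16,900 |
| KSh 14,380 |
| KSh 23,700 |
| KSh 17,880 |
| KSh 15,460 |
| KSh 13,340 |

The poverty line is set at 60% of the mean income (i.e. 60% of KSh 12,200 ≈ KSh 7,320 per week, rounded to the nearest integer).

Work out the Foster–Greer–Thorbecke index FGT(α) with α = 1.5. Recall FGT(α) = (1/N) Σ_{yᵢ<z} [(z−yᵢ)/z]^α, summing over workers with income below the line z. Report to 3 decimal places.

0.099

Below z: KSh 3,340, KSh 3,680, KSh 4,520 (q = 3 of N = 10).
Relative gaps: (7320−3340)/7320 = 0.5437; (7320−3680)/7320 = 0.4973; (7320−4520)/7320 = 0.3825.
Raised to α = 1.5: 0.40092; 0.35066; 0.23658.
Sum = 0.988155; FGT(1.5) = 0.988155 / 10 = 0.099.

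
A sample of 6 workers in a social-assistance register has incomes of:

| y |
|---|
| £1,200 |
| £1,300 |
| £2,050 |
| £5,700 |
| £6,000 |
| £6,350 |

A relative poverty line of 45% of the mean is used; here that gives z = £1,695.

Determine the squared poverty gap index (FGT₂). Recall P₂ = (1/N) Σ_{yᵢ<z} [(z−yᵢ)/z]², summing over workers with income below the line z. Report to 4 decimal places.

Poor units: £1,200, £1,300 (q = 2 of N = 6).
Normalized shortfalls: (1695−1200)/1695 = 0.2920; (1695−1300)/1695 = 0.2330.
Squared: 0.0853; 0.0543.
Sum = 0.139592; P₂ = 0.139592 / 6 = 0.0233.

0.0233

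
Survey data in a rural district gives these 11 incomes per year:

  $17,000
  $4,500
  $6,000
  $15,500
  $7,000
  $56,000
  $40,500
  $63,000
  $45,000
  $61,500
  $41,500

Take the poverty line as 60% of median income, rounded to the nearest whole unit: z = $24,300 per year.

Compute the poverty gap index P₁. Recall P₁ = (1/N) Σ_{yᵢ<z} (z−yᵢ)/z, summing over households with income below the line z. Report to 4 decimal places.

0.2675

Below the line: $4,500, $6,000, $7,000, $15,500, $17,000 (q = 5 of N = 11).
Normalized shortfalls: (24300−4500)/24300 = 0.8148; (24300−6000)/24300 = 0.7531; (24300−7000)/24300 = 0.7119; (24300−15500)/24300 = 0.3621; (24300−17000)/24300 = 0.3004.
Sum of shortfalls = 2.942387; P₁ averages over all N: 2.942387 / 11 = 0.2675.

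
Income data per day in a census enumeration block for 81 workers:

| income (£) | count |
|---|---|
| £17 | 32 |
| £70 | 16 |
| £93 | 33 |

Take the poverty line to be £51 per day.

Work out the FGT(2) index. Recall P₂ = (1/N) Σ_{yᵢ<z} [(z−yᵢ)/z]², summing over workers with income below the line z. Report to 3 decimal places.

0.176

Below z: 32×£17 (q = 32 of N = 81).
Normalized shortfalls: (51−17)/51 = 0.6667 (×32).
Squared: 0.4444 (×32).
Sum = 14.222222; P₂ = 14.222222 / 81 = 0.176.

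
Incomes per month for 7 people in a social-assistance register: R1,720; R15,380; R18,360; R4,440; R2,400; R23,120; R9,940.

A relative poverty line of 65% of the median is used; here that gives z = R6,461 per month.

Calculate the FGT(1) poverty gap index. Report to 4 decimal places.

0.2393

Below z: R1,720, R2,400, R4,440 (q = 3 of N = 7).
Shortfall ratios: (6461−1720)/6461 = 0.7338; (6461−2400)/6461 = 0.6285; (6461−4440)/6461 = 0.3128.
Sum of shortfalls = 1.675128; P₁ averages over all N: 1.675128 / 7 = 0.2393.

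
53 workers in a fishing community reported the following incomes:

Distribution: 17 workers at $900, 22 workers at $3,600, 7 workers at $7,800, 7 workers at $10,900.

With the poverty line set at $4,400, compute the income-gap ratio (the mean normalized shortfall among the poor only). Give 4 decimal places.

0.4493

Poor units: 17×$900, 22×$3,600 (q = 39 of N = 53).
Relative gaps: 0.7955 (×17), 0.1818 (×22); sum = 17.522727.
I averages over the q = 39 poor units only: 17.522727 / 39 = 0.4493.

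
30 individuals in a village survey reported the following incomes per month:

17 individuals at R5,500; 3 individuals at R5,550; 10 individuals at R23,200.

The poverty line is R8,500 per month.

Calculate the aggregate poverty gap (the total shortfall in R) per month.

R59,850

Below z: 17×R5,500, 3×R5,550 (q = 20 of N = 30).
Individual gaps: 17×(8500−5500) = 51000; 3×(8500−5550) = 8850.
Aggregate gap = R59,850.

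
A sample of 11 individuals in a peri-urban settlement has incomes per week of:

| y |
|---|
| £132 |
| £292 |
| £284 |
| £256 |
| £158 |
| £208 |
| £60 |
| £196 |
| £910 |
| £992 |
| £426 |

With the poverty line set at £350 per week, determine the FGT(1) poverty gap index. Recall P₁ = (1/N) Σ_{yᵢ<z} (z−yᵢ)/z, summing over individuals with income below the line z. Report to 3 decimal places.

Incomes under z: £60, £132, £158, £196, £208, £256, £284, £292 (q = 8 of N = 11).
Gap ratios (z−y)/z: (350−60)/350 = 0.8286; (350−132)/350 = 0.6229; (350−158)/350 = 0.5486; (350−196)/350 = 0.4400; (350−208)/350 = 0.4057; (350−256)/350 = 0.2686; (350−284)/350 = 0.1886; (350−292)/350 = 0.1657.
Σ = 3.468571. Dividing by the full population N = 11 gives P₁ = 0.315.

0.315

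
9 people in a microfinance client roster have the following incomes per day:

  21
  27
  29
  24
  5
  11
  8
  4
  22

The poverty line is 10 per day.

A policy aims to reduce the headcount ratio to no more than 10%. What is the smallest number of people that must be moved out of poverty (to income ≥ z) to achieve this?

3 of the 9 people are poor, so H = 3/9 = 0.333.
A headcount ratio of at most 10% allows at most ⌊0.10 × 9⌋ = 0 poor people.
So at least 3 − 0 = 3 must be lifted.

3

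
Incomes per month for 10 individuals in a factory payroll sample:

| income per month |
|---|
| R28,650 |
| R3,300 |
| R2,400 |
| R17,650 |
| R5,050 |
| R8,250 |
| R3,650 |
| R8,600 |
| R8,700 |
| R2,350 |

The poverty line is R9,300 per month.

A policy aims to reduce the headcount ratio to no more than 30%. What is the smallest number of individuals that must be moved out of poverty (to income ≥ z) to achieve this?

Currently q = 8 of N = 10 are below the line (H = 0.800).
A headcount ratio of at most 30% allows at most ⌊0.30 × 10⌋ = 3 poor individuals.
So at least 8 − 3 = 5 must be lifted.

5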